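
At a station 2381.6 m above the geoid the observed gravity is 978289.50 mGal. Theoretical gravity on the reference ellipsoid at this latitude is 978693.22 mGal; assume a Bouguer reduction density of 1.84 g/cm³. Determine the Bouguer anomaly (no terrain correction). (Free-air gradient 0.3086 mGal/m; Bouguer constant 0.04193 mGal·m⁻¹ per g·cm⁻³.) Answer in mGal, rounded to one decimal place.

Free-air correction = 0.3086 × 2381.6 = 734.96 mGal
Free-air anomaly = 978289.50 − 978693.22 + (734.96) = 331.24 mGal
Bouguer slab correction = 0.04193 × 1.84 × 2381.6 = 183.74 mGal
Simple Bouguer anomaly = 331.24 − (183.74) = 147.50 mGal

147.5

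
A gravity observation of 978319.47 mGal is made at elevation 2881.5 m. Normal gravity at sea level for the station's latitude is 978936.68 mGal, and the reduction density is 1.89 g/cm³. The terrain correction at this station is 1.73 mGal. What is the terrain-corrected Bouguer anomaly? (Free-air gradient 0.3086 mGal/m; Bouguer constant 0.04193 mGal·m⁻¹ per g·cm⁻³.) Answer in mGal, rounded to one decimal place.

45.4

Free-air correction = 0.3086 × 2881.5 = 889.23 mGal
Free-air anomaly = 978319.47 − 978936.68 + (889.23) = 272.02 mGal
Bouguer slab correction = 0.04193 × 1.89 × 2881.5 = 228.35 mGal
Simple Bouguer anomaly = 272.02 − (228.35) = 43.67 mGal
Complete Bouguer anomaly = 43.67 + 1.73 = 45.40 mGal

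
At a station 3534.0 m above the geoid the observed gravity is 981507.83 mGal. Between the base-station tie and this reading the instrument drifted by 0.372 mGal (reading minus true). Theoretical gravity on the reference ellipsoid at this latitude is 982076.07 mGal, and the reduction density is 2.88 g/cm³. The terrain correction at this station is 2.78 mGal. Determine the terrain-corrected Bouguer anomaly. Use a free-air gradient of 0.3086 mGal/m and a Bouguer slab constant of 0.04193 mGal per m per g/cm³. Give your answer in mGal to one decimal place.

98.0

Drift-corrected reading = 981507.83 − (0.372) = 981507.458 mGal
Free-air correction = 0.3086 × 3534.0 = 1090.59 mGal
Free-air anomaly = 981507.458 − 982076.07 + (1090.59) = 521.978 mGal
Bouguer slab correction = 0.04193 × 2.88 × 3534.0 = 426.76 mGal
Simple Bouguer anomaly = 521.978 − (426.76) = 95.218 mGal
Complete Bouguer anomaly = 95.218 + 2.78 = 97.998 mGal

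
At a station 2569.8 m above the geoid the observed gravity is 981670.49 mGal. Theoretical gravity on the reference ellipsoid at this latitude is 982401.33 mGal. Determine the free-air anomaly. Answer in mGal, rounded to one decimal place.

Free-air correction = 0.3086 × 2569.8 = 793.04 mGal
Free-air anomaly = 981670.49 − 982401.33 + (793.04) = 62.20 mGal

62.2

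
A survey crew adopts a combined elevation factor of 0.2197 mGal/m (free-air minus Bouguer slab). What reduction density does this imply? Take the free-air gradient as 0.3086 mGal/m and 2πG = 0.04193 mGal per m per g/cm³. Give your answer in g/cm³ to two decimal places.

2.12

0.2197 = 0.3086 − 0.04193 × ρ
ρ = (0.3086 − 0.2197) / 0.04193 = 2.12 g/cm³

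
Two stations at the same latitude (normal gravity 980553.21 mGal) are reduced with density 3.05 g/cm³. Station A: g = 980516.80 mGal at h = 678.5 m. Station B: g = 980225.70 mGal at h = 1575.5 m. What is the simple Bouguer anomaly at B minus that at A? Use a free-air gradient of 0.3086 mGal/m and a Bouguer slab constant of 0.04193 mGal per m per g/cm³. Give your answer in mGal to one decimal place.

-129.0

Δg_SB(A) = 980516.80 − 980553.21 + 0.3086×678.5 − 0.04193×3.05×678.5 = 86.20 mGal
Δg_SB(B) = 980225.70 − 980553.21 + 0.3086×1575.5 − 0.04193×3.05×1575.5 = -42.80 mGal
Difference = -42.80 − (86.20) = -129.00 mGal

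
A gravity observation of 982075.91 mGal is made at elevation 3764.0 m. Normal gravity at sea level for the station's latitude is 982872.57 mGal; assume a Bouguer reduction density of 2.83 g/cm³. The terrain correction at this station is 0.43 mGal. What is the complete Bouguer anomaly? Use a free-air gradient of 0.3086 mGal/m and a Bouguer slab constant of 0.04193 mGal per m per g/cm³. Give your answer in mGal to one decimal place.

Free-air correction = 0.3086 × 3764.0 = 1161.57 mGal
Free-air anomaly = 982075.91 − 982872.57 + (1161.57) = 364.91 mGal
Bouguer slab correction = 0.04193 × 2.83 × 3764.0 = 446.64 mGal
Simple Bouguer anomaly = 364.91 − (446.64) = -81.73 mGal
Complete Bouguer anomaly = -81.73 + 0.43 = -81.30 mGal

-81.3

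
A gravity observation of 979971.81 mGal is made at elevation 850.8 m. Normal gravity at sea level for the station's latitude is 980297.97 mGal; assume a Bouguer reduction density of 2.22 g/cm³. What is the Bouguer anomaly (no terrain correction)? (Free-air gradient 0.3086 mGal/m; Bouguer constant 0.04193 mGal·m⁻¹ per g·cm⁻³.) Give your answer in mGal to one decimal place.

Free-air correction = 0.3086 × 850.8 = 262.56 mGal
Free-air anomaly = 979971.81 − 980297.97 + (262.56) = -63.60 mGal
Bouguer slab correction = 0.04193 × 2.22 × 850.8 = 79.20 mGal
Simple Bouguer anomaly = -63.60 − (79.20) = -142.80 mGal

-142.8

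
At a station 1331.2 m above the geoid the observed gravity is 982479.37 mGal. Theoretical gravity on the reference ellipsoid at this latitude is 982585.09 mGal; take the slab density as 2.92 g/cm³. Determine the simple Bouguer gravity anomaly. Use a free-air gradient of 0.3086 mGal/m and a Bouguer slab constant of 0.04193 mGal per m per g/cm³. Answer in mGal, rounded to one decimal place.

142.1

Free-air correction = 0.3086 × 1331.2 = 410.81 mGal
Free-air anomaly = 982479.37 − 982585.09 + (410.81) = 305.09 mGal
Bouguer slab correction = 0.04193 × 2.92 × 1331.2 = 162.99 mGal
Simple Bouguer anomaly = 305.09 − (162.99) = 142.10 mGal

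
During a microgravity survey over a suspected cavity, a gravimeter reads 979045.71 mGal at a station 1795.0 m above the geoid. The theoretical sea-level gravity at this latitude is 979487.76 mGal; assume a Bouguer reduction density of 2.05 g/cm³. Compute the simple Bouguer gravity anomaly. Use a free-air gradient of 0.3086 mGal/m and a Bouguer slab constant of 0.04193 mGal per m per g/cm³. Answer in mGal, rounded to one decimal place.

-42.4

Free-air correction = 0.3086 × 1795.0 = 553.94 mGal
Free-air anomaly = 979045.71 − 979487.76 + (553.94) = 111.89 mGal
Bouguer slab correction = 0.04193 × 2.05 × 1795.0 = 154.29 mGal
Simple Bouguer anomaly = 111.89 − (154.29) = -42.40 mGal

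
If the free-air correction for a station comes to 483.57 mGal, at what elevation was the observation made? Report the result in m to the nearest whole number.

1567

h = 483.57 / 0.3086 = 1566.98 m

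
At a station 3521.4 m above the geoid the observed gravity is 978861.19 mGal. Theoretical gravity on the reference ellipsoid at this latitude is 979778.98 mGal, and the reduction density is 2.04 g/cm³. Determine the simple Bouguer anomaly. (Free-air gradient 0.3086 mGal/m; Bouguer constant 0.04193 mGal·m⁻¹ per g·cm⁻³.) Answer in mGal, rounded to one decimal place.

-132.3

Free-air correction = 0.3086 × 3521.4 = 1086.70 mGal
Free-air anomaly = 978861.19 − 979778.98 + (1086.70) = 168.91 mGal
Bouguer slab correction = 0.04193 × 2.04 × 3521.4 = 301.21 mGal
Simple Bouguer anomaly = 168.91 − (301.21) = -132.30 mGal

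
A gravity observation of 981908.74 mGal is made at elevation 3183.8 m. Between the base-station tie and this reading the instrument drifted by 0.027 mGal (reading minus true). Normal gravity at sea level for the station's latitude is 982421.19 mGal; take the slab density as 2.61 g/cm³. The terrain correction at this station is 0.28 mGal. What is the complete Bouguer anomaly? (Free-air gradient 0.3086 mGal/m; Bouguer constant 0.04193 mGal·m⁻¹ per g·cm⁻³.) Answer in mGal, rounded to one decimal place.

121.9

Drift-corrected reading = 981908.74 − (0.027) = 981908.713 mGal
Free-air correction = 0.3086 × 3183.8 = 982.52 mGal
Free-air anomaly = 981908.713 − 982421.19 + (982.52) = 470.043 mGal
Bouguer slab correction = 0.04193 × 2.61 × 3183.8 = 348.43 mGal
Simple Bouguer anomaly = 470.043 − (348.43) = 121.613 mGal
Complete Bouguer anomaly = 121.613 + 0.28 = 121.893 mGal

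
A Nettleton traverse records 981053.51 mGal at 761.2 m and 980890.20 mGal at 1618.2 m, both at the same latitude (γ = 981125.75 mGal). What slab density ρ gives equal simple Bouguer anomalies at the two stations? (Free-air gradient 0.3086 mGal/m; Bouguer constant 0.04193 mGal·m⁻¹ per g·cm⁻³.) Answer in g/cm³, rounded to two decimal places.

Δg_obs = 980890.20 − 981053.51 = -163.31 mGal over Δh = 1618.2 − 761.2 = 857.0 m
Equal Bouguer anomalies ⇒ Δg_obs + (0.3086 − 0.04193ρ)·Δh = 0
0.3086 − 0.04193ρ = −Δg_obs/Δh = 0.19056
ρ = (0.3086 − 0.19056) / 0.04193 = 2.82 g/cm³

2.82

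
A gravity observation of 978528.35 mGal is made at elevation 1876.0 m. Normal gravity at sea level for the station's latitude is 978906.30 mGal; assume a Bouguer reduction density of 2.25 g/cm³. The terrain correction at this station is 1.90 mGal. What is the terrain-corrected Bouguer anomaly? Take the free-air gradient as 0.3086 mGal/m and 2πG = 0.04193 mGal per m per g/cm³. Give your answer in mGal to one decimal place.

25.9

Free-air correction = 0.3086 × 1876.0 = 578.93 mGal
Free-air anomaly = 978528.35 − 978906.30 + (578.93) = 200.98 mGal
Bouguer slab correction = 0.04193 × 2.25 × 1876.0 = 176.99 mGal
Simple Bouguer anomaly = 200.98 − (176.99) = 23.99 mGal
Complete Bouguer anomaly = 23.99 + 1.90 = 25.89 mGal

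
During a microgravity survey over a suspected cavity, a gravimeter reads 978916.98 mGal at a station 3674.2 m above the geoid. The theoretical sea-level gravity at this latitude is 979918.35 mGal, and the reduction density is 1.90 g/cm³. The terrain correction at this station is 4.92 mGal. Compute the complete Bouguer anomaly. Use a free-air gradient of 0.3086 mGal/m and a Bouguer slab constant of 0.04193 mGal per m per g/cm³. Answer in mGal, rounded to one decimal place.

Free-air correction = 0.3086 × 3674.2 = 1133.86 mGal
Free-air anomaly = 978916.98 − 979918.35 + (1133.86) = 132.49 mGal
Bouguer slab correction = 0.04193 × 1.90 × 3674.2 = 292.71 mGal
Simple Bouguer anomaly = 132.49 − (292.71) = -160.22 mGal
Complete Bouguer anomaly = -160.22 + 4.92 = -155.30 mGal

-155.3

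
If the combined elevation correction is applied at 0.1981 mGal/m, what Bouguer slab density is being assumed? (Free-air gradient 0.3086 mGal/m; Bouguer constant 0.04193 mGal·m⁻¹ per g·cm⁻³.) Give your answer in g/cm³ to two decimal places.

0.1981 = 0.3086 − 0.04193 × ρ
ρ = (0.3086 − 0.1981) / 0.04193 = 2.64 g/cm³

2.64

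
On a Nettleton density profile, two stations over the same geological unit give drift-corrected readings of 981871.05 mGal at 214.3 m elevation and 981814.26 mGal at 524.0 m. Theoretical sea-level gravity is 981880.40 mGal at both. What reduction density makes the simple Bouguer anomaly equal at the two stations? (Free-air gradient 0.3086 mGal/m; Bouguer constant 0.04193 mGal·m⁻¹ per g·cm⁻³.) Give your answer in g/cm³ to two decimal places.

Δg_obs = 981814.26 − 981871.05 = -56.79 mGal over Δh = 524.0 − 214.3 = 309.7 m
Equal Bouguer anomalies ⇒ Δg_obs + (0.3086 − 0.04193ρ)·Δh = 0
0.3086 − 0.04193ρ = −Δg_obs/Δh = 0.18337
ρ = (0.3086 − 0.18337) / 0.04193 = 2.99 g/cm³

2.99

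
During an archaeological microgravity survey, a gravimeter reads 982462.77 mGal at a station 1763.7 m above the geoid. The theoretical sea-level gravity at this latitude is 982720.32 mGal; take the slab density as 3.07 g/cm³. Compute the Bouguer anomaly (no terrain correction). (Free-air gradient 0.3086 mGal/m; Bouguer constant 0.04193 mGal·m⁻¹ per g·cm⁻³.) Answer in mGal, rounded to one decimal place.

59.7

Free-air correction = 0.3086 × 1763.7 = 544.28 mGal
Free-air anomaly = 982462.77 − 982720.32 + (544.28) = 286.73 mGal
Bouguer slab correction = 0.04193 × 3.07 × 1763.7 = 227.03 mGal
Simple Bouguer anomaly = 286.73 − (227.03) = 59.70 mGal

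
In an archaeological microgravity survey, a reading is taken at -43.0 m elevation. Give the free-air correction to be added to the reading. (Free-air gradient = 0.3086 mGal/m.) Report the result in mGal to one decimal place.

-13.3

Free-air correction = 0.3086 × -43.0 = -13.3 mGal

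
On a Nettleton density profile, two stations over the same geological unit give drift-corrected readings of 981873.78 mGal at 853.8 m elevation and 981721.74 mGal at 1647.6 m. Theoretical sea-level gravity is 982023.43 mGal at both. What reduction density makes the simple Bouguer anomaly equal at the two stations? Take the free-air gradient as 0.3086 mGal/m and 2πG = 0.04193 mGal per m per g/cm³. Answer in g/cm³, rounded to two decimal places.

Δg_obs = 981721.74 − 981873.78 = -152.04 mGal over Δh = 1647.6 − 853.8 = 793.8 m
Equal Bouguer anomalies ⇒ Δg_obs + (0.3086 − 0.04193ρ)·Δh = 0
0.3086 − 0.04193ρ = −Δg_obs/Δh = 0.19153
ρ = (0.3086 − 0.19153) / 0.04193 = 2.79 g/cm³

2.79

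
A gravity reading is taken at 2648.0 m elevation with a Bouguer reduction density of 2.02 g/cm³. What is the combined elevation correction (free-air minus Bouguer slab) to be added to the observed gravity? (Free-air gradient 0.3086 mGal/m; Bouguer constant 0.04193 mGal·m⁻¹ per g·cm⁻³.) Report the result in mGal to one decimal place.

592.9

Combined gradient = 0.3086 − 0.04193 × 2.02 = 0.2239014 mGal/m
Combined elevation correction = 0.2239014 × 2648.0 = 592.9 mGal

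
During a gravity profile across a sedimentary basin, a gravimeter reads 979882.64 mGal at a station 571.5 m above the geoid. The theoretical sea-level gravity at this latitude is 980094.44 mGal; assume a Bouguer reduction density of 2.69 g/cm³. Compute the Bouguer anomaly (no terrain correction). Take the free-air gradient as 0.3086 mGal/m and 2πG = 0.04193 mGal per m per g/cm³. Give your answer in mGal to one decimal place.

Free-air correction = 0.3086 × 571.5 = 176.36 mGal
Free-air anomaly = 979882.64 − 980094.44 + (176.36) = -35.44 mGal
Bouguer slab correction = 0.04193 × 2.69 × 571.5 = 64.46 mGal
Simple Bouguer anomaly = -35.44 − (64.46) = -99.90 mGal

-99.9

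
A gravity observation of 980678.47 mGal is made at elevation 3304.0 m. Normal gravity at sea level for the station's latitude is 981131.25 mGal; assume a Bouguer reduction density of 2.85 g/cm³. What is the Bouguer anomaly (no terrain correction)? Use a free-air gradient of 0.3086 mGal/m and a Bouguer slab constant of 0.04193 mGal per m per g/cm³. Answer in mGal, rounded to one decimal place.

Free-air correction = 0.3086 × 3304.0 = 1019.61 mGal
Free-air anomaly = 980678.47 − 981131.25 + (1019.61) = 566.83 mGal
Bouguer slab correction = 0.04193 × 2.85 × 3304.0 = 394.83 mGal
Simple Bouguer anomaly = 566.83 − (394.83) = 172.00 mGal

172.0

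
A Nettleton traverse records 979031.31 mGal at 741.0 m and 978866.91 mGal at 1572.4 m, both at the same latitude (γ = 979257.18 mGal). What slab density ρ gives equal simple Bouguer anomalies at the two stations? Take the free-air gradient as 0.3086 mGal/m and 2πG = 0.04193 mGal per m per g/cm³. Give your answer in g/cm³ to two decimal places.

Δg_obs = 978866.91 − 979031.31 = -164.40 mGal over Δh = 1572.4 − 741.0 = 831.4 m
Equal Bouguer anomalies ⇒ Δg_obs + (0.3086 − 0.04193ρ)·Δh = 0
0.3086 − 0.04193ρ = −Δg_obs/Δh = 0.19774
ρ = (0.3086 − 0.19774) / 0.04193 = 2.64 g/cm³

2.64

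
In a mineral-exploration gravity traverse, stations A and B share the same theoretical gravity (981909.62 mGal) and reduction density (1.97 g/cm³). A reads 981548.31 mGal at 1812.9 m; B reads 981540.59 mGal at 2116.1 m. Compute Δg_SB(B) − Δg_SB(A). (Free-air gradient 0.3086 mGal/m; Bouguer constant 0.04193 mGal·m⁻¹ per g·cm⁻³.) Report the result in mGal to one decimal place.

Δg_SB(A) = 981548.31 − 981909.62 + 0.3086×1812.9 − 0.04193×1.97×1812.9 = 48.40 mGal
Δg_SB(B) = 981540.59 − 981909.62 + 0.3086×2116.1 − 0.04193×1.97×2116.1 = 109.20 mGal
Difference = 109.20 − (48.40) = 60.80 mGal

60.8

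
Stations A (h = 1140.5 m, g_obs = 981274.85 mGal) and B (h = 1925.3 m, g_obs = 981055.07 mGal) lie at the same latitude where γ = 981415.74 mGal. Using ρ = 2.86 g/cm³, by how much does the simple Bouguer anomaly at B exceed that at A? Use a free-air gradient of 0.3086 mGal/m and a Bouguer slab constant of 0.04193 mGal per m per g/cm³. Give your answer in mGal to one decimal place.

-71.7

Δg_SB(A) = 981274.85 − 981415.74 + 0.3086×1140.5 − 0.04193×2.86×1140.5 = 74.30 mGal
Δg_SB(B) = 981055.07 − 981415.74 + 0.3086×1925.3 − 0.04193×2.86×1925.3 = 2.60 mGal
Difference = 2.60 − (74.30) = -71.70 mGal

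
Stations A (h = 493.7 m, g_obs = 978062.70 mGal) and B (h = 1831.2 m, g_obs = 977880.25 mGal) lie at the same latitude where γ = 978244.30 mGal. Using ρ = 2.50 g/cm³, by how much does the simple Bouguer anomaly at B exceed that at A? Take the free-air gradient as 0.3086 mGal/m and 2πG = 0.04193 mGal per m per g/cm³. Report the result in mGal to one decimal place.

Δg_SB(A) = 978062.70 − 978244.30 + 0.3086×493.7 − 0.04193×2.50×493.7 = -81.00 mGal
Δg_SB(B) = 977880.25 − 978244.30 + 0.3086×1831.2 − 0.04193×2.50×1831.2 = 9.10 mGal
Difference = 9.10 − (-81.00) = 90.10 mGal

90.1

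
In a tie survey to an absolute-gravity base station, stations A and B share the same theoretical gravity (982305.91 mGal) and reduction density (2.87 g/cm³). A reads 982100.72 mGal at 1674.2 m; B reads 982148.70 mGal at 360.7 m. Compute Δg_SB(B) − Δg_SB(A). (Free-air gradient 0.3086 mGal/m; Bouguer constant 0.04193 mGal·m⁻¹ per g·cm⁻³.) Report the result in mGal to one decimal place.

-199.3

Δg_SB(A) = 982100.72 − 982305.91 + 0.3086×1674.2 − 0.04193×2.87×1674.2 = 110.00 mGal
Δg_SB(B) = 982148.70 − 982305.91 + 0.3086×360.7 − 0.04193×2.87×360.7 = -89.30 mGal
Difference = -89.30 − (110.00) = -199.30 mGal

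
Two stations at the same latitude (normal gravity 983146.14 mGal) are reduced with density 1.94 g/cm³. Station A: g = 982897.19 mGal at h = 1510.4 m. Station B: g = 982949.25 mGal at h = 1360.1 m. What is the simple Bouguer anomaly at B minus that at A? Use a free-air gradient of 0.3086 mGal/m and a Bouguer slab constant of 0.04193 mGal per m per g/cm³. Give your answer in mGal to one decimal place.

Δg_SB(A) = 982897.19 − 983146.14 + 0.3086×1510.4 − 0.04193×1.94×1510.4 = 94.30 mGal
Δg_SB(B) = 982949.25 − 983146.14 + 0.3086×1360.1 − 0.04193×1.94×1360.1 = 112.20 mGal
Difference = 112.20 − (94.30) = 17.90 mGal

17.9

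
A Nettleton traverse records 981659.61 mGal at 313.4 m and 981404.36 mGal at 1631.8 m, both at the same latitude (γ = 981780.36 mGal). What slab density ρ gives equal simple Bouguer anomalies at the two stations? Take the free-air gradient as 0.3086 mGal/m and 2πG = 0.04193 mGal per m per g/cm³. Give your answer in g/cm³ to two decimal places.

Δg_obs = 981404.36 − 981659.61 = -255.25 mGal over Δh = 1631.8 − 313.4 = 1318.4 m
Equal Bouguer anomalies ⇒ Δg_obs + (0.3086 − 0.04193ρ)·Δh = 0
0.3086 − 0.04193ρ = −Δg_obs/Δh = 0.19361
ρ = (0.3086 − 0.19361) / 0.04193 = 2.74 g/cm³

2.74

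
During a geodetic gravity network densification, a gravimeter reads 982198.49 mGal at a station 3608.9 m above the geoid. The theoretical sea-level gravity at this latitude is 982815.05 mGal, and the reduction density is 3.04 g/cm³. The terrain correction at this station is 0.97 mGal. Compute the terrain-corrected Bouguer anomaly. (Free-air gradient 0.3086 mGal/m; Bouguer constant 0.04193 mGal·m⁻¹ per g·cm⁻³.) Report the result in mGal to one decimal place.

Free-air correction = 0.3086 × 3608.9 = 1113.71 mGal
Free-air anomaly = 982198.49 − 982815.05 + (1113.71) = 497.15 mGal
Bouguer slab correction = 0.04193 × 3.04 × 3608.9 = 460.02 mGal
Simple Bouguer anomaly = 497.15 − (460.02) = 37.13 mGal
Complete Bouguer anomaly = 37.13 + 0.97 = 38.10 mGal

38.1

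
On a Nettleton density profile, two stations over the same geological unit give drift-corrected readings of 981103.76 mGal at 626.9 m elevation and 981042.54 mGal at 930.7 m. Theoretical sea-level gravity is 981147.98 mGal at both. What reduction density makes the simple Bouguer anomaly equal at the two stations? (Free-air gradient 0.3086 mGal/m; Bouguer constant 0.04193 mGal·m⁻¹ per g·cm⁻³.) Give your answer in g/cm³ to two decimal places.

Δg_obs = 981042.54 − 981103.76 = -61.22 mGal over Δh = 930.7 − 626.9 = 303.8 m
Equal Bouguer anomalies ⇒ Δg_obs + (0.3086 − 0.04193ρ)·Δh = 0
0.3086 − 0.04193ρ = −Δg_obs/Δh = 0.20151
ρ = (0.3086 − 0.20151) / 0.04193 = 2.55 g/cm³

2.55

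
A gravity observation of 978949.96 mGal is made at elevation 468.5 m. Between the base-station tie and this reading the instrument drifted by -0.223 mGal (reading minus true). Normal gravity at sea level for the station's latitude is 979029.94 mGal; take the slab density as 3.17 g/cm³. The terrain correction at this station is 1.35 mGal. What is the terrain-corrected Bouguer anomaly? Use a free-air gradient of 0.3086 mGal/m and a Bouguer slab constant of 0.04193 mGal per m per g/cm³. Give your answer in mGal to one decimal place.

Drift-corrected reading = 978949.96 − (-0.223) = 978950.183 mGal
Free-air correction = 0.3086 × 468.5 = 144.58 mGal
Free-air anomaly = 978950.183 − 979029.94 + (144.58) = 64.823 mGal
Bouguer slab correction = 0.04193 × 3.17 × 468.5 = 62.27 mGal
Simple Bouguer anomaly = 64.823 − (62.27) = 2.553 mGal
Complete Bouguer anomaly = 2.553 + 1.35 = 3.903 mGal

3.9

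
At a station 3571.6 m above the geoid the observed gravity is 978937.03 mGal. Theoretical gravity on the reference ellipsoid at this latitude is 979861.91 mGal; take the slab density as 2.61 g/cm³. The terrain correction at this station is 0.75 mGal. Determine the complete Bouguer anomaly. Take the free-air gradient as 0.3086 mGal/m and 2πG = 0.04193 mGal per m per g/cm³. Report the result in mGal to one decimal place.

Free-air correction = 0.3086 × 3571.6 = 1102.20 mGal
Free-air anomaly = 978937.03 − 979861.91 + (1102.20) = 177.32 mGal
Bouguer slab correction = 0.04193 × 2.61 × 3571.6 = 390.87 mGal
Simple Bouguer anomaly = 177.32 − (390.87) = -213.55 mGal
Complete Bouguer anomaly = -213.55 + 0.75 = -212.80 mGal

-212.8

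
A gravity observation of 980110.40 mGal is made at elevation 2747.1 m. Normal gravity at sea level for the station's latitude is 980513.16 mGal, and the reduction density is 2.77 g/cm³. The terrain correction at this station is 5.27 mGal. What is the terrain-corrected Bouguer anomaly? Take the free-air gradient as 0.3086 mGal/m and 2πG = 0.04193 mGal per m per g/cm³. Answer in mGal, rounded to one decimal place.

Free-air correction = 0.3086 × 2747.1 = 847.76 mGal
Free-air anomaly = 980110.40 − 980513.16 + (847.76) = 445.00 mGal
Bouguer slab correction = 0.04193 × 2.77 × 2747.1 = 319.06 mGal
Simple Bouguer anomaly = 445.00 − (319.06) = 125.94 mGal
Complete Bouguer anomaly = 125.94 + 5.27 = 131.21 mGal

131.2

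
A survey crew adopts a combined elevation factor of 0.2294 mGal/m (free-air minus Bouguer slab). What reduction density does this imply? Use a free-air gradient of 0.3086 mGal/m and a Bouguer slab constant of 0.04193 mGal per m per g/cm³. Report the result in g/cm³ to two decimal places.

1.89

0.2294 = 0.3086 − 0.04193 × ρ
ρ = (0.3086 − 0.2294) / 0.04193 = 1.89 g/cm³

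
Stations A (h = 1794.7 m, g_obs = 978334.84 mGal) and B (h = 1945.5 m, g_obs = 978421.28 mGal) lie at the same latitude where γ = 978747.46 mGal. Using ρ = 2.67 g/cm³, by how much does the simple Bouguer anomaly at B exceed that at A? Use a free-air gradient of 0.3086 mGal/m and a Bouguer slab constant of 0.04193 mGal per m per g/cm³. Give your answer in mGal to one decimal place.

Δg_SB(A) = 978334.84 − 978747.46 + 0.3086×1794.7 − 0.04193×2.67×1794.7 = -59.70 mGal
Δg_SB(B) = 978421.28 − 978747.46 + 0.3086×1945.5 − 0.04193×2.67×1945.5 = 56.40 mGal
Difference = 56.40 − (-59.70) = 116.10 mGal

116.1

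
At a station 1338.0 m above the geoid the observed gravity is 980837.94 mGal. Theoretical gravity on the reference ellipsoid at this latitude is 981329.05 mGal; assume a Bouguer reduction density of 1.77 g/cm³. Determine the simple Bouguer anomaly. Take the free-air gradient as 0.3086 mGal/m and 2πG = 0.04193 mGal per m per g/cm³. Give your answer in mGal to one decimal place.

Free-air correction = 0.3086 × 1338.0 = 412.91 mGal
Free-air anomaly = 980837.94 − 981329.05 + (412.91) = -78.20 mGal
Bouguer slab correction = 0.04193 × 1.77 × 1338.0 = 99.30 mGal
Simple Bouguer anomaly = -78.20 − (99.30) = -177.50 mGal

-177.5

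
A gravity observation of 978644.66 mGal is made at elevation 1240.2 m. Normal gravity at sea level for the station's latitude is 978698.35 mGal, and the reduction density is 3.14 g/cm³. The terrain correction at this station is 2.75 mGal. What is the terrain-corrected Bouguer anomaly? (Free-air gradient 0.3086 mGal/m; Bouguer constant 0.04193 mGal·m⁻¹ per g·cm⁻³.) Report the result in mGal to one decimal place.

168.5

Free-air correction = 0.3086 × 1240.2 = 382.73 mGal
Free-air anomaly = 978644.66 − 978698.35 + (382.73) = 329.04 mGal
Bouguer slab correction = 0.04193 × 3.14 × 1240.2 = 163.28 mGal
Simple Bouguer anomaly = 329.04 − (163.28) = 165.76 mGal
Complete Bouguer anomaly = 165.76 + 2.75 = 168.51 mGal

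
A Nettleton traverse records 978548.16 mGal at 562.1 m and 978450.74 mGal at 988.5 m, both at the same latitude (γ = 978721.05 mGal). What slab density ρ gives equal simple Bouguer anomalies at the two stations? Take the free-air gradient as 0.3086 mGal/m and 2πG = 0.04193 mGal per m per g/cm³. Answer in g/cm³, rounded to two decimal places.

1.91

Δg_obs = 978450.74 − 978548.16 = -97.42 mGal over Δh = 988.5 − 562.1 = 426.4 m
Equal Bouguer anomalies ⇒ Δg_obs + (0.3086 − 0.04193ρ)·Δh = 0
0.3086 − 0.04193ρ = −Δg_obs/Δh = 0.22847
ρ = (0.3086 − 0.22847) / 0.04193 = 1.91 g/cm³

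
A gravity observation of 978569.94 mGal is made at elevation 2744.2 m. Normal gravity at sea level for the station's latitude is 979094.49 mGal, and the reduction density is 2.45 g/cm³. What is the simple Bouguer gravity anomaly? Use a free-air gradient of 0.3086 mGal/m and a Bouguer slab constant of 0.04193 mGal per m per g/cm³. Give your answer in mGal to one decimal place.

40.4

Free-air correction = 0.3086 × 2744.2 = 846.86 mGal
Free-air anomaly = 978569.94 − 979094.49 + (846.86) = 322.31 mGal
Bouguer slab correction = 0.04193 × 2.45 × 2744.2 = 281.91 mGal
Simple Bouguer anomaly = 322.31 − (281.91) = 40.40 mGal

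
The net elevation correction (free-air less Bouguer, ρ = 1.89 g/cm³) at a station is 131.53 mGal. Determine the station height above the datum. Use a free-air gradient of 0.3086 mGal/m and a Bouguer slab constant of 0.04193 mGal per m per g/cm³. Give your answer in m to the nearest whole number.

573

Combined gradient = 0.3086 − 0.04193 × 1.89 = 0.2293523 mGal/m
h = 131.53 / 0.2293523 = 573.48 m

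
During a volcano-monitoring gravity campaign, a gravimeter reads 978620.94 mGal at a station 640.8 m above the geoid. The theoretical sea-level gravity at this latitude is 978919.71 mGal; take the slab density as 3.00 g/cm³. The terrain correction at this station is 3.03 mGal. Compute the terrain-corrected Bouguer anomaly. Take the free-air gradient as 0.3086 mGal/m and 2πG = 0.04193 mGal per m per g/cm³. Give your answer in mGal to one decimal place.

Free-air correction = 0.3086 × 640.8 = 197.75 mGal
Free-air anomaly = 978620.94 − 978919.71 + (197.75) = -101.02 mGal
Bouguer slab correction = 0.04193 × 3.00 × 640.8 = 80.61 mGal
Simple Bouguer anomaly = -101.02 − (80.61) = -181.63 mGal
Complete Bouguer anomaly = -181.63 + 3.03 = -178.60 mGal

-178.6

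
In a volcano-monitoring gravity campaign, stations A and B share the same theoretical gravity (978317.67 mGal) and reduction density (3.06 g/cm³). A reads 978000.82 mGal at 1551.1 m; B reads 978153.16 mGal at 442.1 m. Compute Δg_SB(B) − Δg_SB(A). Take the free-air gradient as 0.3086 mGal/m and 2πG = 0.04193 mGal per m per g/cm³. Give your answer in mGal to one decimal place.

Δg_SB(A) = 978000.82 − 978317.67 + 0.3086×1551.1 − 0.04193×3.06×1551.1 = -37.20 mGal
Δg_SB(B) = 978153.16 − 978317.67 + 0.3086×442.1 − 0.04193×3.06×442.1 = -84.80 mGal
Difference = -84.80 − (-37.20) = -47.60 mGal

-47.6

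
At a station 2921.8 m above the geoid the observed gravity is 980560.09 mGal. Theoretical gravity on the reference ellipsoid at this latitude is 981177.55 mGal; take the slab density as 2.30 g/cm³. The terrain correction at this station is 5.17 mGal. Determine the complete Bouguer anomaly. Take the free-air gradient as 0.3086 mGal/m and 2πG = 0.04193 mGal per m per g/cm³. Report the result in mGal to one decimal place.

7.6

Free-air correction = 0.3086 × 2921.8 = 901.67 mGal
Free-air anomaly = 980560.09 − 981177.55 + (901.67) = 284.21 mGal
Bouguer slab correction = 0.04193 × 2.30 × 2921.8 = 281.78 mGal
Simple Bouguer anomaly = 284.21 − (281.78) = 2.43 mGal
Complete Bouguer anomaly = 2.43 + 5.17 = 7.60 mGal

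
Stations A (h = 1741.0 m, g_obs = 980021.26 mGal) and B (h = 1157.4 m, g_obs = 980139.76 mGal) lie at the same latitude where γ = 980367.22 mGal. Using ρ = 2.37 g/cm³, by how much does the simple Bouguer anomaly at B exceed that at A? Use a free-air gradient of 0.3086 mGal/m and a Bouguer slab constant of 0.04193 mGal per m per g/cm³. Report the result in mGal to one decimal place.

-3.6

Δg_SB(A) = 980021.26 − 980367.22 + 0.3086×1741.0 − 0.04193×2.37×1741.0 = 18.30 mGal
Δg_SB(B) = 980139.76 − 980367.22 + 0.3086×1157.4 − 0.04193×2.37×1157.4 = 14.70 mGal
Difference = 14.70 − (18.30) = -3.60 mGal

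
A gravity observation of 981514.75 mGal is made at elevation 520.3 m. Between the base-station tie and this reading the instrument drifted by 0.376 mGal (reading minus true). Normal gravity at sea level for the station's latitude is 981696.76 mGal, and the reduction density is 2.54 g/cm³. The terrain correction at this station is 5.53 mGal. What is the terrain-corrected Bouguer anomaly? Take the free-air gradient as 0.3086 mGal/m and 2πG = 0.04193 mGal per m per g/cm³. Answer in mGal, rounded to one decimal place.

Drift-corrected reading = 981514.75 − (0.376) = 981514.374 mGal
Free-air correction = 0.3086 × 520.3 = 160.56 mGal
Free-air anomaly = 981514.374 − 981696.76 + (160.56) = -21.826 mGal
Bouguer slab correction = 0.04193 × 2.54 × 520.3 = 55.41 mGal
Simple Bouguer anomaly = -21.826 − (55.41) = -77.236 mGal
Complete Bouguer anomaly = -77.236 + 5.53 = -71.706 mGal

-71.7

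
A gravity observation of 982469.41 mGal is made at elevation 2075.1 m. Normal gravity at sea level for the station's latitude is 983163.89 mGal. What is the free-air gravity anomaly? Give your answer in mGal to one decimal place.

-54.1

Free-air correction = 0.3086 × 2075.1 = 640.38 mGal
Free-air anomaly = 982469.41 − 983163.89 + (640.38) = -54.10 mGal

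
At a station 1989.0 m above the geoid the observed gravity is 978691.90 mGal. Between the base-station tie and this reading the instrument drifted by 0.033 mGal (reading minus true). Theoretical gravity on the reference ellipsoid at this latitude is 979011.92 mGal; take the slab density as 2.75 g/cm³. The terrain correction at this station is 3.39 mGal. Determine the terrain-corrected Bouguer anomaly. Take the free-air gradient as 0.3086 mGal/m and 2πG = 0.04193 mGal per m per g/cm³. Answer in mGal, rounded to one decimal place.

Drift-corrected reading = 978691.90 − (0.033) = 978691.867 mGal
Free-air correction = 0.3086 × 1989.0 = 613.81 mGal
Free-air anomaly = 978691.867 − 979011.92 + (613.81) = 293.757 mGal
Bouguer slab correction = 0.04193 × 2.75 × 1989.0 = 229.35 mGal
Simple Bouguer anomaly = 293.757 − (229.35) = 64.407 mGal
Complete Bouguer anomaly = 64.407 + 3.39 = 67.797 mGal

67.8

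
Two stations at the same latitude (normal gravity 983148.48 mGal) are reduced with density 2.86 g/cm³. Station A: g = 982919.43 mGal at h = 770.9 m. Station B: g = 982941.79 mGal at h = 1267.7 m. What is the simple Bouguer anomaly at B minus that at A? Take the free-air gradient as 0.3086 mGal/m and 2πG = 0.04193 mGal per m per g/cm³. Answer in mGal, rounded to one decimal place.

Δg_SB(A) = 982919.43 − 983148.48 + 0.3086×770.9 − 0.04193×2.86×770.9 = -83.60 mGal
Δg_SB(B) = 982941.79 − 983148.48 + 0.3086×1267.7 − 0.04193×2.86×1267.7 = 32.50 mGal
Difference = 32.50 − (-83.60) = 116.10 mGal

116.1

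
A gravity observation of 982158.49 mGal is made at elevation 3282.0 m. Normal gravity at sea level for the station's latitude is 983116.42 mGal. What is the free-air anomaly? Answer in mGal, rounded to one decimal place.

Free-air correction = 0.3086 × 3282.0 = 1012.83 mGal
Free-air anomaly = 982158.49 − 983116.42 + (1012.83) = 54.90 mGal

54.9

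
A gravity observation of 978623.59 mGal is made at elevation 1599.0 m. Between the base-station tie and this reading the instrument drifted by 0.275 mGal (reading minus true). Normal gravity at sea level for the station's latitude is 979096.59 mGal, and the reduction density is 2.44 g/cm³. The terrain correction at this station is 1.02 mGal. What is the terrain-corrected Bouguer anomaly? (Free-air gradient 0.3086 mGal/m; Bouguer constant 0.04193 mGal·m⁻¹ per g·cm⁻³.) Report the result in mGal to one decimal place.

-142.4

Drift-corrected reading = 978623.59 − (0.275) = 978623.315 mGal
Free-air correction = 0.3086 × 1599.0 = 493.45 mGal
Free-air anomaly = 978623.315 − 979096.59 + (493.45) = 20.175 mGal
Bouguer slab correction = 0.04193 × 2.44 × 1599.0 = 163.59 mGal
Simple Bouguer anomaly = 20.175 − (163.59) = -143.415 mGal
Complete Bouguer anomaly = -143.415 + 1.02 = -142.395 mGal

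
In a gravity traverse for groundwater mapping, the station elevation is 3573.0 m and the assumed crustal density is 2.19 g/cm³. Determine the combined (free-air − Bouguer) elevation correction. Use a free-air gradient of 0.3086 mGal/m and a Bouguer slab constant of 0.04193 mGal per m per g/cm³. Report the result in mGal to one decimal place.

774.5

Combined gradient = 0.3086 − 0.04193 × 2.19 = 0.2167733 mGal/m
Combined elevation correction = 0.2167733 × 3573.0 = 774.5 mGal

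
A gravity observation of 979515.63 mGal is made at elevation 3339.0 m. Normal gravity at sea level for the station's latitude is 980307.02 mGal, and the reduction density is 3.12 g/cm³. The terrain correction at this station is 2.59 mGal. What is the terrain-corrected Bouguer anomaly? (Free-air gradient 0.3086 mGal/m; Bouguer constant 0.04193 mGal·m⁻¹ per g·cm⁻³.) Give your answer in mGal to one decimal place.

-195.2

Free-air correction = 0.3086 × 3339.0 = 1030.42 mGal
Free-air anomaly = 979515.63 − 980307.02 + (1030.42) = 239.03 mGal
Bouguer slab correction = 0.04193 × 3.12 × 3339.0 = 436.81 mGal
Simple Bouguer anomaly = 239.03 − (436.81) = -197.78 mGal
Complete Bouguer anomaly = -197.78 + 2.59 = -195.19 mGal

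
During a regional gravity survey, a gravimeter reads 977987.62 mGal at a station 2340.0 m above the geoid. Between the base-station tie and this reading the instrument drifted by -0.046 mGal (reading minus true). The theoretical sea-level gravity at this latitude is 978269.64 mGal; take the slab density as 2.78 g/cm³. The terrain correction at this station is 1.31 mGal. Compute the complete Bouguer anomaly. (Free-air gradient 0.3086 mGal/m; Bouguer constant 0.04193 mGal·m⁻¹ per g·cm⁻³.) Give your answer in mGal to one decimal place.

168.7

Drift-corrected reading = 977987.62 − (-0.046) = 977987.666 mGal
Free-air correction = 0.3086 × 2340.0 = 722.12 mGal
Free-air anomaly = 977987.666 − 978269.64 + (722.12) = 440.146 mGal
Bouguer slab correction = 0.04193 × 2.78 × 2340.0 = 272.76 mGal
Simple Bouguer anomaly = 440.146 − (272.76) = 167.386 mGal
Complete Bouguer anomaly = 167.386 + 1.31 = 168.696 mGal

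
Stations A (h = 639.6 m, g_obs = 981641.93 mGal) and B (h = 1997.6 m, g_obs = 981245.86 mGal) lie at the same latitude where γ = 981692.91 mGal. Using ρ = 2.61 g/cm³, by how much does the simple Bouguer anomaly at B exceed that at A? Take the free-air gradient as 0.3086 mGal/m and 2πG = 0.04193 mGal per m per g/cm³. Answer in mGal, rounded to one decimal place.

-125.6

Δg_SB(A) = 981641.93 − 981692.91 + 0.3086×639.6 − 0.04193×2.61×639.6 = 76.40 mGal
Δg_SB(B) = 981245.86 − 981692.91 + 0.3086×1997.6 − 0.04193×2.61×1997.6 = -49.20 mGal
Difference = -49.20 − (76.40) = -125.60 mGal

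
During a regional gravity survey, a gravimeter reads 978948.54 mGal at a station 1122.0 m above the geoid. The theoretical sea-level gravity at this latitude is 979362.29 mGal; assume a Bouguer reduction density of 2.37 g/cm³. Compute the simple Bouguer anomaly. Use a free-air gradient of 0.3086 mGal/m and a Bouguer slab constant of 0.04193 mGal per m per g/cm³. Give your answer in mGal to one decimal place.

Free-air correction = 0.3086 × 1122.0 = 346.25 mGal
Free-air anomaly = 978948.54 − 979362.29 + (346.25) = -67.50 mGal
Bouguer slab correction = 0.04193 × 2.37 × 1122.0 = 111.50 mGal
Simple Bouguer anomaly = -67.50 − (111.50) = -179.00 mGal

-179.0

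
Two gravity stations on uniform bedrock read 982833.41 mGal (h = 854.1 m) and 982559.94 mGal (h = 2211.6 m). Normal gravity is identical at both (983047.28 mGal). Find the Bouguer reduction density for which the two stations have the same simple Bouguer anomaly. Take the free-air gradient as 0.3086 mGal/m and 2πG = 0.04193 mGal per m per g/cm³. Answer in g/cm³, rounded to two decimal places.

2.56

Δg_obs = 982559.94 − 982833.41 = -273.47 mGal over Δh = 2211.6 − 854.1 = 1357.5 m
Equal Bouguer anomalies ⇒ Δg_obs + (0.3086 − 0.04193ρ)·Δh = 0
0.3086 − 0.04193ρ = −Δg_obs/Δh = 0.20145
ρ = (0.3086 − 0.20145) / 0.04193 = 2.56 g/cm³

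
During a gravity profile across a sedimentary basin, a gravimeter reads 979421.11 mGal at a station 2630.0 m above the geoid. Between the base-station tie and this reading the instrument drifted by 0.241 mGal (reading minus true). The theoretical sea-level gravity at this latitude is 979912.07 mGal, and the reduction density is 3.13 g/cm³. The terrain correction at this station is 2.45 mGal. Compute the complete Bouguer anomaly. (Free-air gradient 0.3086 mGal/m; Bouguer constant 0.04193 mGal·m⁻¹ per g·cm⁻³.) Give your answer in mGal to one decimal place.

-22.3

Drift-corrected reading = 979421.11 − (0.241) = 979420.869 mGal
Free-air correction = 0.3086 × 2630.0 = 811.62 mGal
Free-air anomaly = 979420.869 − 979912.07 + (811.62) = 320.419 mGal
Bouguer slab correction = 0.04193 × 3.13 × 2630.0 = 345.16 mGal
Simple Bouguer anomaly = 320.419 − (345.16) = -24.741 mGal
Complete Bouguer anomaly = -24.741 + 2.45 = -22.291 mGal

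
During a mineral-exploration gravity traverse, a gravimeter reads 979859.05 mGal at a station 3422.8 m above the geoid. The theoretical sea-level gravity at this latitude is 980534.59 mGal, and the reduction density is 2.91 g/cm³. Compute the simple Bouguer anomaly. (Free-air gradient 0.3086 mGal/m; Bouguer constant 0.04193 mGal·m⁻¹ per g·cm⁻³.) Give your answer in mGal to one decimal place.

-36.9

Free-air correction = 0.3086 × 3422.8 = 1056.28 mGal
Free-air anomaly = 979859.05 − 980534.59 + (1056.28) = 380.74 mGal
Bouguer slab correction = 0.04193 × 2.91 × 3422.8 = 417.64 mGal
Simple Bouguer anomaly = 380.74 − (417.64) = -36.90 mGal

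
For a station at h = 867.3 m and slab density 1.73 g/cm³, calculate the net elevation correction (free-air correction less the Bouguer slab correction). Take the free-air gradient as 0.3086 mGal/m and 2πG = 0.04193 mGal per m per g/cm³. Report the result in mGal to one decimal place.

204.7

Combined gradient = 0.3086 − 0.04193 × 1.73 = 0.2360611 mGal/m
Combined elevation correction = 0.2360611 × 867.3 = 204.7 mGal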